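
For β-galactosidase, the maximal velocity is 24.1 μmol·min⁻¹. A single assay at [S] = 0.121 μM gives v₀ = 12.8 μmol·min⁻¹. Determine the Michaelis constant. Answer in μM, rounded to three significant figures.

From v = Vmax[S]/(Km+[S]), Km = [S](Vmax − v)/v.
Km = 0.121 × (24.1 − 12.8) / 12.8 = 1.367/12.8 = 0.107 μM.

0.107 μM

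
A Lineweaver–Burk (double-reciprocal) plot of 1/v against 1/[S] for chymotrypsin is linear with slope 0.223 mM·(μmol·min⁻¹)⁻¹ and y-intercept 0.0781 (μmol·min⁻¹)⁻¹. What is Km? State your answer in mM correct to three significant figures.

2.86 mM

y-intercept = 1/Vmax ⇒ Vmax = 12.8 μmol·min⁻¹; slope = Km/Vmax ⇒ Km = slope × Vmax.
Km = 0.223 × 12.8 = 2.86 mM.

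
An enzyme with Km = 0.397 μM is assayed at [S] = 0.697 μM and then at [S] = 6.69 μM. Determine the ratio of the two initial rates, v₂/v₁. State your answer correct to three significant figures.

1.48

Since Vmax cancels, v₂/v₁ = [S]₂(Km+[S]₁) / [S]₁(Km+[S]₂).
= 6.69×(0.397+0.697) / (0.697×(0.397+6.69)) = 7.319/4.940 = 1.48.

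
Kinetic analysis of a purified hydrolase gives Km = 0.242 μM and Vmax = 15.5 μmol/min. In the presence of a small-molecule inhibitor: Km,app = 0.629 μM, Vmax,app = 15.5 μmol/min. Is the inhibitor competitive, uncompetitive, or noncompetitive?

Km increases (0.242 → 0.629 μM) while Vmax is unchanged — the hallmark of competitive inhibition.

competitive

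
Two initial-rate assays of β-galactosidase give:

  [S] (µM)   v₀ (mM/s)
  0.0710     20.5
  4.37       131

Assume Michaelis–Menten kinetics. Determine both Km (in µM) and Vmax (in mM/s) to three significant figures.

In reciprocal form, 1/v = (Km/Vmax)·(1/[S]) + 1/Vmax. The two points give (1/[S], 1/v) = (14.08, 0.04878) and (0.2288, 0.007634).
Slope = (0.04878 − 0.007634)/(14.08 − 0.2288) = 0.002970; intercept = 0.04878 − 0.002970×14.08 = 0.006954.
Vmax = 1/intercept = 144 mM/s; Km = slope × Vmax = 0.002970 × 144 = 0.427 µM.

Km = 0.427 µM; Vmax = 144 mM/s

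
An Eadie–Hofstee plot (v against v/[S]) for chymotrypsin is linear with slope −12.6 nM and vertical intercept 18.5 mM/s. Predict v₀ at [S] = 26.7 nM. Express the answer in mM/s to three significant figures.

12.6 mM/s

In the Eadie–Hofstee form v = Vmax − Km·(v/[S]), the slope is −Km and the intercept is Vmax, so Km = 12.6 nM and Vmax = 18.5 mM/s.
v = 18.5 × 26.7/(12.6 + 26.7) = 12.6 mM/s.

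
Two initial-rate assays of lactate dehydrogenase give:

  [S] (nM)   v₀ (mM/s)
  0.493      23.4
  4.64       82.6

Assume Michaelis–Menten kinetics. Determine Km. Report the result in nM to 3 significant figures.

From v = Vmax[S]/(Km+[S]), each point gives Vmax = v(Km+[S])/[S].
Equating: 23.4(Km+0.493)/0.493 = 82.6(Km+4.64)/4.64.
47.46·Km + 23.4 = 17.80·Km + 82.6, so (47.46 − 17.80)·Km = 82.6 − 23.4.
Km = 59.20/29.66 = 2.00 nM; then Vmax = 23.4(2.00+0.493)/0.493 = 118 mM/s.

2.00 nM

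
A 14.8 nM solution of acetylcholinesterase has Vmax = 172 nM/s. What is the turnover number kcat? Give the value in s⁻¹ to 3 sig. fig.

11.6 s⁻¹

kcat = Vmax/[E]total = 172 nM/s / 14.8 nM = 11.6 s⁻¹.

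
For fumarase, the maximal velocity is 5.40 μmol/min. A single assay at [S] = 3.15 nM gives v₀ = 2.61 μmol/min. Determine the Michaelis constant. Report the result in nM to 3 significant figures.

3.37 nM

v/Vmax = 2.61/5.40 = 0.4833 = [S]/(Km+[S]).
So Km + [S] = [S]/0.4833 = 6.517 nM, giving Km = 6.517 − 3.15 = 3.37 nM.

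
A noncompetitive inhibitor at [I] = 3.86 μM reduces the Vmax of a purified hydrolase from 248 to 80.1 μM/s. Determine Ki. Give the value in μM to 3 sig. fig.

Noncompetitive: Vmax,app = Vmax/α with α = 1 + [I]/Ki.
α = Vmax/Vmax,app = 248/80.1 = 3.096.
Ki = [I]/(α − 1) = 3.86/2.096 = 1.84 μM.

1.84 μM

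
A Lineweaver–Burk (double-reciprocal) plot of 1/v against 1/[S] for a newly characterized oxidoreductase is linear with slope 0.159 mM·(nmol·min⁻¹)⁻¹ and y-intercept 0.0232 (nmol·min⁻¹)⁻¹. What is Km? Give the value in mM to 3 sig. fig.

6.85 mM

y-intercept = 1/Vmax ⇒ Vmax = 43.1 nmol·min⁻¹; slope = Km/Vmax ⇒ Km = slope × Vmax.
Km = 0.159 × 43.1 = 6.85 mM.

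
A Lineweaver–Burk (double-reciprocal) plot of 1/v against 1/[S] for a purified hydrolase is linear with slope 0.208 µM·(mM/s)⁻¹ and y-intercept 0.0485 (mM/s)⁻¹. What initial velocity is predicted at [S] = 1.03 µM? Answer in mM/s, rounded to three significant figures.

3.99 mM/s

The y-intercept is 1/Vmax, so Vmax = 1/0.0485 = 20.6 mM/s.
The slope is Km/Vmax, so Km = 0.208 × 20.6 = 4.29 µM.
Then v = 20.6 × 1.03/(4.29 + 1.03) = 3.99 mM/s.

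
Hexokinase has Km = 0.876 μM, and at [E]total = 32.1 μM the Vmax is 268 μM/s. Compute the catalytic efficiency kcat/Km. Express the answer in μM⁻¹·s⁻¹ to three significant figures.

9.53 μM⁻¹·s⁻¹

kcat = Vmax/[E]total = 268/32.1 = 8.35 s⁻¹.
kcat/Km = 8.35/0.876 = 9.53 μM⁻¹·s⁻¹.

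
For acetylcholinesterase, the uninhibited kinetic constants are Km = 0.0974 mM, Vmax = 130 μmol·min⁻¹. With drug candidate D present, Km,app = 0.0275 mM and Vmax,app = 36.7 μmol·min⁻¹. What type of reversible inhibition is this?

Both Km and Vmax decrease by the same factor (~3.54-fold) — characteristic of uncompetitive inhibition.

uncompetitive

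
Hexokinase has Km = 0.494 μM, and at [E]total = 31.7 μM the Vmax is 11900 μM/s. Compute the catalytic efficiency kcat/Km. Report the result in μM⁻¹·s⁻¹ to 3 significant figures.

760 μM⁻¹·s⁻¹

kcat = Vmax/[E]total = 11900/31.7 = 375 s⁻¹.
kcat/Km = 375/0.494 = 760 μM⁻¹·s⁻¹.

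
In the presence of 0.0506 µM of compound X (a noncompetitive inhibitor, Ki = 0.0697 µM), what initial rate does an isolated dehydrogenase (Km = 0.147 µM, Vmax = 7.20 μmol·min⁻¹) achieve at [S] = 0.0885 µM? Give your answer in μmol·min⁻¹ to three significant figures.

1.57 μmol·min⁻¹

With α = 1 + [I]/Ki = 1 + 0.0506/0.0697 = 1.726, the noncompetitive rate law is v = (Vmax/α)·[S] / (Km + [S]).
v = (7.20/1.726)×0.0885 / (0.147 + 0.0885) = 0.3692/0.2355 = 1.57 μmol·min⁻¹.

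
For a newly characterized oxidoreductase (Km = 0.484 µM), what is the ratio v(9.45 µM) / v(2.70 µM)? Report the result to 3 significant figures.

1.12

Since Vmax cancels, v₂/v₁ = [S]₂(Km+[S]₁) / [S]₁(Km+[S]₂).
= 9.45×(0.484+2.70) / (2.70×(0.484+9.45)) = 30.09/26.82 = 1.12.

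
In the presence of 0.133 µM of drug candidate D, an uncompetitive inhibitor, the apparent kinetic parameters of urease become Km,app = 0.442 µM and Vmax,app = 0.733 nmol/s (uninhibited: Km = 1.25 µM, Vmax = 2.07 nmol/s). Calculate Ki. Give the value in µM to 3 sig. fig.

0.0729 µM

Uncompetitive: Vmax,app = Vmax/α (and Km,app = Km/α) with α = 1 + [I]/Ki.
α = Vmax/Vmax,app = 2.07/0.733 = 2.824.
Since α = 1 + [I]/Ki, [I]/Ki = 2.824 − 1 = 1.824 and Ki = 0.133/1.824 = 0.0729 µM.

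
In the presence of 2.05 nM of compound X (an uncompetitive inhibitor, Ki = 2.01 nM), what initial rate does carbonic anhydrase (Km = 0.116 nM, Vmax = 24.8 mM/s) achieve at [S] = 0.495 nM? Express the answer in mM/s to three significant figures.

11.0 mM/s

α = 1 + [I]/Ki = 1 + 2.05/2.01 = 2.020.
For an uncompetitive inhibitor, both parameters are divided by α, giving Vmax/α and Km/α: Km,app = 0.0574 nM, Vmax,app = 12.3 mM/s.
v = Vmax,app·[S]/(Km,app + [S]) = 12.3 × 0.495/(0.0574 + 0.495) = 11.0 mM/s.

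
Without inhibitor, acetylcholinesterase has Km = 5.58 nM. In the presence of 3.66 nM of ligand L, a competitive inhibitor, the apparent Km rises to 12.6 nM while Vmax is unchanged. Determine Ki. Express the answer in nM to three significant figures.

Competitive: Km,app = α·Km with α = 1 + [I]/Ki.
α = Km,app/Km = 12.6/5.58 = 2.258.
Ki = [I]/(α − 1) = 3.66/1.258 = 2.91 nM.

2.91 nM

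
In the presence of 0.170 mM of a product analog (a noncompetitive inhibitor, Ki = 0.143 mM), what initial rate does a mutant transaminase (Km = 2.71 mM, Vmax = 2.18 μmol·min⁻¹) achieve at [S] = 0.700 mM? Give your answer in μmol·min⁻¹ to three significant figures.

α = 1 + [I]/Ki = 1 + 0.170/0.143 = 2.189.
For a noncompetitive inhibitor, Vmax is reduced to Vmax/α while Km is unchanged: Km,app = 2.71 mM, Vmax,app = 0.996 μmol·min⁻¹.
v = Vmax,app·[S]/(Km,app + [S]) = 0.996 × 0.700/(2.71 + 0.700) = 0.204 μmol·min⁻¹.

0.204 μmol·min⁻¹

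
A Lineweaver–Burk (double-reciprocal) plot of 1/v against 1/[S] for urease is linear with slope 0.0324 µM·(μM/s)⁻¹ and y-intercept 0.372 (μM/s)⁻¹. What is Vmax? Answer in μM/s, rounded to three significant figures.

2.69 μM/s

The y-intercept of a Lineweaver–Burk plot equals 1/Vmax, so Vmax = 1/0.372 = 2.69 μM/s.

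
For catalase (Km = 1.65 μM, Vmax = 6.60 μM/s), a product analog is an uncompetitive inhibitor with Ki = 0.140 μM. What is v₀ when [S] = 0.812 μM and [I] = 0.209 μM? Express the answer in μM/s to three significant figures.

With α = 1 + [I]/Ki = 1 + 0.209/0.140 = 2.493, the uncompetitive rate law is v = (Vmax/α)·[S] / (Km/α + [S]).
v = (6.60/2.493)×0.812 / (1.65/2.493 + 0.812) = 2.150/1.474 = 1.46 μM/s.

1.46 μM/s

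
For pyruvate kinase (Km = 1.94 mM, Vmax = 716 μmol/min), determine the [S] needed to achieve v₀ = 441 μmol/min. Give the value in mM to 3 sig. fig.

The required fractional saturation is v/Vmax = 441/716 = 0.6159.
Then [S]/(Km+[S]) = 0.6159 ⇒ [S] = 1.94 × 0.6159/(1 − 0.6159) = 3.11 mM.

3.11 mM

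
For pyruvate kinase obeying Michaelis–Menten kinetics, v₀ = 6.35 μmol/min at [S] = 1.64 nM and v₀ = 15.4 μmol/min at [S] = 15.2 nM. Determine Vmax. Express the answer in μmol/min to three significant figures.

From v = Vmax[S]/(Km+[S]), each point gives Vmax = v(Km+[S])/[S].
Equating: 6.35(Km+1.64)/1.64 = 15.4(Km+15.2)/15.2.
3.872·Km + 6.35 = 1.013·Km + 15.4, so (3.872 − 1.013)·Km = 15.4 − 6.35.
Km = 9.050/2.859 = 3.17 nM; then Vmax = 6.35(3.17+1.64)/1.64 = 18.6 μmol/min.

18.6 μmol/min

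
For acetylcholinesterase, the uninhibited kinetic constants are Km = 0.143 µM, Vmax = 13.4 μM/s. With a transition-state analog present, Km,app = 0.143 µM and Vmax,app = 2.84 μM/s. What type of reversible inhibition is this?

Vmax decreases (13.4 → 2.84 μM/s) while Km is unchanged — pure noncompetitive inhibition.

noncompetitive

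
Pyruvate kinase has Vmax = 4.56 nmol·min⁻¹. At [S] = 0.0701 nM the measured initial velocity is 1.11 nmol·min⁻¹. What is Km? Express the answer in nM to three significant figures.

From v = Vmax[S]/(Km+[S]), Km = [S](Vmax − v)/v.
Km = 0.0701 × (4.56 − 1.11) / 1.11 = 0.2418/1.11 = 0.218 nM.

0.218 nM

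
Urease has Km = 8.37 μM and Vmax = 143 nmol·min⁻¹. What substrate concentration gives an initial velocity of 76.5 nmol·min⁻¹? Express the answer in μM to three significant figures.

Rearranging v = Vmax[S]/(Km+[S]) gives [S] = Km·v/(Vmax − v).
[S] = 8.37 × 76.5 / (143 − 76.5) = 640.3/66.50 = 9.63 μM.

9.63 μM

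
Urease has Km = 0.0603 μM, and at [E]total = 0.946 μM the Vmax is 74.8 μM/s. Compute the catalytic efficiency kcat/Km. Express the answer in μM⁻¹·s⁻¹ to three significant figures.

1310 μM⁻¹·s⁻¹

kcat = Vmax/[E]total = 74.8/0.946 = 79.1 s⁻¹.
kcat/Km = 79.1/0.0603 = 1310 μM⁻¹·s⁻¹.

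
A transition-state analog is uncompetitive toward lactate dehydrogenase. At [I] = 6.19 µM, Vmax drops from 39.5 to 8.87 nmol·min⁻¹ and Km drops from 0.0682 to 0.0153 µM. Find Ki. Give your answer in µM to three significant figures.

Uncompetitive: Vmax,app = Vmax/α (and Km,app = Km/α) with α = 1 + [I]/Ki.
α = Vmax/Vmax,app = 39.5/8.87 = 4.453.
Ki = [I]/(α − 1) = 6.19/3.453 = 1.79 µM.

1.79 µM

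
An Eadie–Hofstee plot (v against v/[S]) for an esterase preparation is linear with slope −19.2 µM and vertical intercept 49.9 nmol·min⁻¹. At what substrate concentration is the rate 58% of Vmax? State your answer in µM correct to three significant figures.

26.5 µM

The Eadie–Hofstee slope gives Km = 19.2 µM (slope = −Km).
v/Vmax = [S]/(Km+[S]) = 0.58 ⇒ [S] = Km·0.58/(1−0.58) = 19.2 × 1.381 = 26.5 µM.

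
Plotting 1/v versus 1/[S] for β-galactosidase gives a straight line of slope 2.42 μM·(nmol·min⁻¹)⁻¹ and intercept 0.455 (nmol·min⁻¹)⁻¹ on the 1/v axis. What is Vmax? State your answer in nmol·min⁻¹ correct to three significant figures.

The y-intercept of a Lineweaver–Burk plot equals 1/Vmax, so Vmax = 1/0.455 = 2.20 nmol·min⁻¹.

2.20 nmol·min⁻¹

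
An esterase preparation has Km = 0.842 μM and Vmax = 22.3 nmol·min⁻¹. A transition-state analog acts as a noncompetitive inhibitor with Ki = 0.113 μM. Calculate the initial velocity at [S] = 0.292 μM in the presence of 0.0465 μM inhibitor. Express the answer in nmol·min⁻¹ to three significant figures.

4.07 nmol·min⁻¹

α = 1 + [I]/Ki = 1 + 0.0465/0.113 = 1.412.
For a noncompetitive inhibitor, Vmax is reduced to Vmax/α while Km is unchanged: Km,app = 0.842 μM, Vmax,app = 15.8 nmol·min⁻¹.
v = Vmax,app·[S]/(Km,app + [S]) = 15.8 × 0.292/(0.842 + 0.292) = 4.07 nmol·min⁻¹.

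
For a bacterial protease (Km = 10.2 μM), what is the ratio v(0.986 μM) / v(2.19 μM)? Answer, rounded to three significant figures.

The fractional saturations are [S]/(Km+[S]) = 2.19/12.39 = 0.1768 and 0.986/11.19 = 0.08815.
v₂/v₁ is just their ratio: 0.08815/0.1768 = 0.499.

0.499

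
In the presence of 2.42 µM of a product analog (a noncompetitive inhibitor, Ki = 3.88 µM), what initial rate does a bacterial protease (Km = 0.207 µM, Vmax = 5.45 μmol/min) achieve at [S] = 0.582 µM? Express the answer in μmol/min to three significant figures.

α = 1 + [I]/Ki = 1 + 2.42/3.88 = 1.624.
For a noncompetitive inhibitor, Vmax is reduced to Vmax/α while Km is unchanged: Km,app = 0.207 µM, Vmax,app = 3.36 μmol/min.
v = Vmax,app·[S]/(Km,app + [S]) = 3.36 × 0.582/(0.207 + 0.582) = 2.48 μmol/min.

2.48 μmol/min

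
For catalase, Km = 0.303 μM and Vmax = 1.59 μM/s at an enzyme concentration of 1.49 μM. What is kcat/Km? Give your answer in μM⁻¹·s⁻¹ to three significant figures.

kcat = Vmax/[E]total = 1.59/1.49 = 1.07 s⁻¹.
kcat/Km = 1.07/0.303 = 3.52 μM⁻¹·s⁻¹.

3.52 μM⁻¹·s⁻¹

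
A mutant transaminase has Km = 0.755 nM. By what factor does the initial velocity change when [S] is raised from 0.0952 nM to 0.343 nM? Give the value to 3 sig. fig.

2.79

Since Vmax cancels, v₂/v₁ = [S]₂(Km+[S]₁) / [S]₁(Km+[S]₂).
= 0.343×(0.755+0.0952) / (0.0952×(0.755+0.343)) = 0.2916/0.1045 = 2.79.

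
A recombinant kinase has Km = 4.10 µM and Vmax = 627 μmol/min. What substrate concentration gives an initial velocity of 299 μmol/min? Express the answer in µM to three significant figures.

3.74 µM

Rearranging v = Vmax[S]/(Km+[S]) gives [S] = Km·v/(Vmax − v).
[S] = 4.10 × 299 / (627 − 299) = 1226/328.0 = 3.74 µM.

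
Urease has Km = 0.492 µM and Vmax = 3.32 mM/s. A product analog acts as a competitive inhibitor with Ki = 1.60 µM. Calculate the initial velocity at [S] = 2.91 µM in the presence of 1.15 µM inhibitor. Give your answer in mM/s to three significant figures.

2.57 mM/s

α = 1 + [I]/Ki = 1 + 1.15/1.60 = 1.719.
For a competitive inhibitor, Vmax is unchanged and the apparent Km becomes α·Km: Km,app = 0.846 µM, Vmax,app = 3.32 mM/s.
v = Vmax,app·[S]/(Km,app + [S]) = 3.32 × 2.91/(0.846 + 2.91) = 2.57 mM/s.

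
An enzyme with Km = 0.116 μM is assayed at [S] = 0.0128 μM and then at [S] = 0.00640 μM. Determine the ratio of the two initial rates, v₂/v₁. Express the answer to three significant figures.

0.526

The fractional saturations are [S]/(Km+[S]) = 0.0128/0.1288 = 0.09938 and 0.00640/0.1224 = 0.05229.
v₂/v₁ is just their ratio: 0.05229/0.09938 = 0.526.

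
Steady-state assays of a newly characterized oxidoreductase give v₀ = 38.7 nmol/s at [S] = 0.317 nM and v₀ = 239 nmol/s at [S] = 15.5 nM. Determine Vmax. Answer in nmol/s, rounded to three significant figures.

In reciprocal form, 1/v = (Km/Vmax)·(1/[S]) + 1/Vmax. The two points give (1/[S], 1/v) = (3.155, 0.02584) and (0.06452, 0.004184).
Slope = (0.02584 − 0.004184)/(3.155 − 0.06452) = 0.007008; intercept = 0.02584 − 0.007008×3.155 = 0.003732.
Vmax = 1/intercept = 268 nmol/s; Km = slope × Vmax = 0.007008 × 268 = 1.88 nM.

268 nmol/s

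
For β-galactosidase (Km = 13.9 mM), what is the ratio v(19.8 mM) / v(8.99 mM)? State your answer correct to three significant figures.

The fractional saturations are [S]/(Km+[S]) = 8.99/22.89 = 0.3927 and 19.8/33.70 = 0.5875.
v₂/v₁ is just their ratio: 0.5875/0.3927 = 1.50.

1.50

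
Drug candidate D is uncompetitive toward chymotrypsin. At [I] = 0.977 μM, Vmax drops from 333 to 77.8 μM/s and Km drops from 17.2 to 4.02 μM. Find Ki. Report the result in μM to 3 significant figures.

0.298 μM

Uncompetitive: Vmax,app = Vmax/α (and Km,app = Km/α) with α = 1 + [I]/Ki.
α = Vmax/Vmax,app = 333/77.8 = 4.280.
Ki = [I]/(α − 1) = 0.977/3.280 = 0.298 μM.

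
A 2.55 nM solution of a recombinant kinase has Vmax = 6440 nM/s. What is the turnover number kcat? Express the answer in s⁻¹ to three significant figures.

2530 s⁻¹

kcat = Vmax/[E]total = 6440 nM/s / 2.55 nM = 2530 s⁻¹.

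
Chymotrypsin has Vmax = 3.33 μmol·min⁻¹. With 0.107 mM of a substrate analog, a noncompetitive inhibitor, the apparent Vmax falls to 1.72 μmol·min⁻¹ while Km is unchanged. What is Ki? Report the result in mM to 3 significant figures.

Noncompetitive: Vmax,app = Vmax/α with α = 1 + [I]/Ki.
α = Vmax/Vmax,app = 3.33/1.72 = 1.936.
Ki = [I]/(α − 1) = 0.107/0.9360 = 0.114 mM.

0.114 mM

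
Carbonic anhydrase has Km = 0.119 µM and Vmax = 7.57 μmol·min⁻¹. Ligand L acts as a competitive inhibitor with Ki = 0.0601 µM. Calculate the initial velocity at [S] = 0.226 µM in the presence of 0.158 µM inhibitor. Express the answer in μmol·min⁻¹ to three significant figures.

With α = 1 + [I]/Ki = 1 + 0.158/0.0601 = 3.629, the competitive rate law is v = Vmax[S] / (αKm + [S]).
v = 7.57×0.226 / (3.629×0.119 + 0.226) = 1.711/0.6578 = 2.60 μmol·min⁻¹.

2.60 μmol·min⁻¹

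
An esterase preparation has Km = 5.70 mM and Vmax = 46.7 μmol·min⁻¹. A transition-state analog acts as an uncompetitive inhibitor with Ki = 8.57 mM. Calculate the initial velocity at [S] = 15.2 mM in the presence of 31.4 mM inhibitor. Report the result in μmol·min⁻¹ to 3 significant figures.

9.27 μmol·min⁻¹

With α = 1 + [I]/Ki = 1 + 31.4/8.57 = 4.664, the uncompetitive rate law is v = (Vmax/α)·[S] / (Km/α + [S]).
v = (46.7/4.664)×15.2 / (5.70/4.664 + 15.2) = 152.2/16.42 = 9.27 μmol·min⁻¹.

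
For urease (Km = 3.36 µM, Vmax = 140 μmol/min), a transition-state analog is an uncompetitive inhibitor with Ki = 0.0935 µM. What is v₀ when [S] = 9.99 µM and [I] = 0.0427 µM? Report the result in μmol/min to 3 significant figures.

α = 1 + [I]/Ki = 1 + 0.0427/0.0935 = 1.457.
For an uncompetitive inhibitor, both parameters are divided by α, giving Vmax/α and Km/α: Km,app = 2.31 µM, Vmax,app = 96.1 μmol/min.
v = Vmax,app·[S]/(Km,app + [S]) = 96.1 × 9.99/(2.31 + 9.99) = 78.1 μmol/min.

78.1 μmol/min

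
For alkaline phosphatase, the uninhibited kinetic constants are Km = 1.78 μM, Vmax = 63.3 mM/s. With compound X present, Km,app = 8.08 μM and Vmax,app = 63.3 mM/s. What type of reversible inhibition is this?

Km increases (1.78 → 8.08 μM) while Vmax is unchanged — the hallmark of competitive inhibition.

competitive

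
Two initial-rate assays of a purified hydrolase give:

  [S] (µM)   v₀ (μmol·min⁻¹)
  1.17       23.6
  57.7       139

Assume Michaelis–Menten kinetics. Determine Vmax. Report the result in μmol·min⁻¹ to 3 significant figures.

From v = Vmax[S]/(Km+[S]), each point gives Vmax = v(Km+[S])/[S].
Equating: 23.6(Km+1.17)/1.17 = 139(Km+57.7)/57.7.
20.17·Km + 23.6 = 2.409·Km + 139, so (20.17 − 2.409)·Km = 139 − 23.6.
Km = 115.4/17.76 = 6.50 µM; then Vmax = 23.6(6.50+1.17)/1.17 = 155 μmol·min⁻¹.

155 μmol·min⁻¹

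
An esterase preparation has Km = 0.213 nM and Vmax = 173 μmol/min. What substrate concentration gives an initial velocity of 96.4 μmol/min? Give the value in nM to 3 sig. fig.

0.268 nM

The required fractional saturation is v/Vmax = 96.4/173 = 0.5572.
Then [S]/(Km+[S]) = 0.5572 ⇒ [S] = 0.213 × 0.5572/(1 − 0.5572) = 0.268 nM.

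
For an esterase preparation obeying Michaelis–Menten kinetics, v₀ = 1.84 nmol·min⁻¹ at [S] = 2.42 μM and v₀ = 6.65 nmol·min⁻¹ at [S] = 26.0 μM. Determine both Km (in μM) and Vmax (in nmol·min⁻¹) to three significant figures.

In reciprocal form, 1/v = (Km/Vmax)·(1/[S]) + 1/Vmax. The two points give (1/[S], 1/v) = (0.4132, 0.5435) and (0.03846, 0.1504).
Slope = (0.5435 − 0.1504)/(0.4132 − 0.03846) = 1.049; intercept = 0.5435 − 1.049×0.4132 = 0.1100.
Vmax = 1/intercept = 9.09 nmol·min⁻¹; Km = slope × Vmax = 1.049 × 9.09 = 9.53 μM.

Km = 9.53 μM; Vmax = 9.09 nmol·min⁻¹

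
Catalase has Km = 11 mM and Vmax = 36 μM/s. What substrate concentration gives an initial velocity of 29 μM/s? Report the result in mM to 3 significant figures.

The required fractional saturation is v/Vmax = 29/36 = 0.8056.
Then [S]/(Km+[S]) = 0.8056 ⇒ [S] = 11 × 0.8056/(1 − 0.8056) = 45.6 mM.

45.6 mM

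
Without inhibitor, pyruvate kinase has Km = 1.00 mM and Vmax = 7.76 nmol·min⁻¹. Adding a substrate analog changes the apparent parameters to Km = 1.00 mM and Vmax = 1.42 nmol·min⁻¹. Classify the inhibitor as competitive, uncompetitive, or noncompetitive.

noncompetitive

Vmax decreases (7.76 → 1.42 nmol·min⁻¹) while Km is unchanged — pure noncompetitive inhibition.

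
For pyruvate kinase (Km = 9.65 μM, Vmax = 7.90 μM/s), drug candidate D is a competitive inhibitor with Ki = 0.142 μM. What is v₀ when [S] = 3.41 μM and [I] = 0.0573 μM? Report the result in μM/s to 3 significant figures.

With α = 1 + [I]/Ki = 1 + 0.0573/0.142 = 1.404, the competitive rate law is v = Vmax[S] / (αKm + [S]).
v = 7.90×3.41 / (1.404×9.65 + 3.41) = 26.94/16.95 = 1.59 μM/s.

1.59 μM/s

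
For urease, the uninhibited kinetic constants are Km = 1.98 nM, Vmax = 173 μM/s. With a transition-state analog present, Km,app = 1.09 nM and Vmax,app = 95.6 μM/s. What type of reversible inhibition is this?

Both Km and Vmax decrease by the same factor (~1.81-fold) — characteristic of uncompetitive inhibition.

uncompetitive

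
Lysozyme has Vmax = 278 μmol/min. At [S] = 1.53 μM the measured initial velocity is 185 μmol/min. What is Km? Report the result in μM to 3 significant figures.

From v = Vmax[S]/(Km+[S]), Km = [S](Vmax − v)/v.
Km = 1.53 × (278 − 185) / 185 = 142.3/185 = 0.769 μM.

0.769 μM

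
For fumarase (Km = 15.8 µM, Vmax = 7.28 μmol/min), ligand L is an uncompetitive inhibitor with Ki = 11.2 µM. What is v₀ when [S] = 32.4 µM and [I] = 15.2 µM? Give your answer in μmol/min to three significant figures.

With α = 1 + [I]/Ki = 1 + 15.2/11.2 = 2.357, the uncompetitive rate law is v = (Vmax/α)·[S] / (Km/α + [S]).
v = (7.28/2.357)×32.4 / (15.8/2.357 + 32.4) = 100.1/39.10 = 2.56 μmol/min.

2.56 μmol/min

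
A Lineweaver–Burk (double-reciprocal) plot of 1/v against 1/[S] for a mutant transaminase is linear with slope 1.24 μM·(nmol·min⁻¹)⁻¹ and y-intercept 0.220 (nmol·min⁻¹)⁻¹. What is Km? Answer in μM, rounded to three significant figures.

y-intercept = 1/Vmax ⇒ Vmax = 4.55 nmol·min⁻¹; slope = Km/Vmax ⇒ Km = slope × Vmax.
Km = 1.24 × 4.55 = 5.64 μM.

5.64 μM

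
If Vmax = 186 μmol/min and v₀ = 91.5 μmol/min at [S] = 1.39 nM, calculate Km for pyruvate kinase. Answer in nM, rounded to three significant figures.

v/Vmax = 91.5/186 = 0.4919 = [S]/(Km+[S]).
So Km + [S] = [S]/0.4919 = 2.826 nM, giving Km = 2.826 − 1.39 = 1.44 nM.

1.44 nM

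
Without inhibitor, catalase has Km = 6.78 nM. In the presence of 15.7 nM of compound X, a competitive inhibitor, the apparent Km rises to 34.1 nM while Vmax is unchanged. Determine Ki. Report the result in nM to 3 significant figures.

3.90 nM

Competitive: Km,app = α·Km with α = 1 + [I]/Ki.
α = Km,app/Km = 34.1/6.78 = 5.029.
Since α = 1 + [I]/Ki, [I]/Ki = 5.029 − 1 = 4.029 and Ki = 15.7/4.029 = 3.90 nM.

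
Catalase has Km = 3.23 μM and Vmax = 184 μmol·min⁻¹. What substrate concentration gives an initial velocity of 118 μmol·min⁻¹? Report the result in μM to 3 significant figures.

Rearranging v = Vmax[S]/(Km+[S]) gives [S] = Km·v/(Vmax − v).
[S] = 3.23 × 118 / (184 − 118) = 381.1/66.00 = 5.77 μM.

5.77 μM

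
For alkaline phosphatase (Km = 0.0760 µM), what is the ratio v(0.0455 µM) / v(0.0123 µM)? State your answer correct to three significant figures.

The fractional saturations are [S]/(Km+[S]) = 0.0123/0.08830 = 0.1393 and 0.0455/0.1215 = 0.3745.
v₂/v₁ is just their ratio: 0.3745/0.1393 = 2.69.

2.69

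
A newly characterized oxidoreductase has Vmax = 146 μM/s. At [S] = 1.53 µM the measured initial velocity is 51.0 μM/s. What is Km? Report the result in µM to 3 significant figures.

v/Vmax = 51.0/146 = 0.3493 = [S]/(Km+[S]).
So Km + [S] = [S]/0.3493 = 4.380 µM, giving Km = 4.380 − 1.53 = 2.85 µM.

2.85 µM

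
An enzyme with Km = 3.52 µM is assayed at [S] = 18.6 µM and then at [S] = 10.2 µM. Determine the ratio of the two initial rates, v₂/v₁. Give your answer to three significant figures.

0.884

The fractional saturations are [S]/(Km+[S]) = 18.6/22.12 = 0.8409 and 10.2/13.72 = 0.7434.
v₂/v₁ is just their ratio: 0.7434/0.8409 = 0.884.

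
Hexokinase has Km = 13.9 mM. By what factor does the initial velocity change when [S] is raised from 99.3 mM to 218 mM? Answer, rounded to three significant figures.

Since Vmax cancels, v₂/v₁ = [S]₂(Km+[S]₁) / [S]₁(Km+[S]₂).
= 218×(13.9+99.3) / (99.3×(13.9+218)) = 24680/23030 = 1.07.

1.07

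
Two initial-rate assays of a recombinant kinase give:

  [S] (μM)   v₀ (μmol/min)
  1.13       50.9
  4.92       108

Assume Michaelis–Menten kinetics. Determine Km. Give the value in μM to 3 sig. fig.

2.47 μM

In reciprocal form, 1/v = (Km/Vmax)·(1/[S]) + 1/Vmax. The two points give (1/[S], 1/v) = (0.8850, 0.01965) and (0.2033, 0.009259).
Slope = (0.01965 − 0.009259)/(0.8850 − 0.2033) = 0.01524; intercept = 0.01965 − 0.01524×0.8850 = 0.006162.
Vmax = 1/intercept = 162 μmol/min; Km = slope × Vmax = 0.01524 × 162 = 2.47 μM.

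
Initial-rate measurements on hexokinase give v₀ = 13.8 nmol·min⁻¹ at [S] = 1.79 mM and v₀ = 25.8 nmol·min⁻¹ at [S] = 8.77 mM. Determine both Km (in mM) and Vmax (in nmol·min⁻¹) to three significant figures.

From v = Vmax[S]/(Km+[S]), each point gives Vmax = v(Km+[S])/[S].
Equating: 13.8(Km+1.79)/1.79 = 25.8(Km+8.77)/8.77.
7.709·Km + 13.8 = 2.942·Km + 25.8, so (7.709 − 2.942)·Km = 25.8 − 13.8.
Km = 12.00/4.768 = 2.52 mM; then Vmax = 13.8(2.52+1.79)/1.79 = 33.2 nmol·min⁻¹.

Km = 2.52 mM; Vmax = 33.2 nmol·min⁻¹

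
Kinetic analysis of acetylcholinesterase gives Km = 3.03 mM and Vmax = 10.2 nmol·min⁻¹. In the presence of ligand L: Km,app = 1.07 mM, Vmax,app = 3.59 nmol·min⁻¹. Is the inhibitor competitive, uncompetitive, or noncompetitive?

uncompetitive

Both Km and Vmax decrease by the same factor (~2.84-fold) — characteristic of uncompetitive inhibition.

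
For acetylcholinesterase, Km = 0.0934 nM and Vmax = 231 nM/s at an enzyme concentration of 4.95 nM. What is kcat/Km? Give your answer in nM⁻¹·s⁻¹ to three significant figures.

500 nM⁻¹·s⁻¹

kcat = Vmax/[E]total = 231/4.95 = 46.7 s⁻¹.
kcat/Km = 46.7/0.0934 = 500 nM⁻¹·s⁻¹.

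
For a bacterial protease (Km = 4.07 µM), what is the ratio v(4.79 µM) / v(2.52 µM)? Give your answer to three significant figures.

Since Vmax cancels, v₂/v₁ = [S]₂(Km+[S]₁) / [S]₁(Km+[S]₂).
= 4.79×(4.07+2.52) / (2.52×(4.07+4.79)) = 31.57/22.33 = 1.41.

1.41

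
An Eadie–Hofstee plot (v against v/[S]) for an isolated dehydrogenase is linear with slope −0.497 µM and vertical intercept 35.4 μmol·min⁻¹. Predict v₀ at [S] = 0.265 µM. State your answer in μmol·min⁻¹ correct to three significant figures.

12.3 μmol·min⁻¹

In the Eadie–Hofstee form v = Vmax − Km·(v/[S]), the slope is −Km and the intercept is Vmax, so Km = 0.497 µM and Vmax = 35.4 μmol·min⁻¹.
v = 35.4 × 0.265/(0.497 + 0.265) = 12.3 μmol·min⁻¹.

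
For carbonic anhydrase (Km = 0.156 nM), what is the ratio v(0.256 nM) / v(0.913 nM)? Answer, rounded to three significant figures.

The fractional saturations are [S]/(Km+[S]) = 0.913/1.069 = 0.8541 and 0.256/0.4120 = 0.6214.
v₂/v₁ is just their ratio: 0.6214/0.8541 = 0.728.

0.728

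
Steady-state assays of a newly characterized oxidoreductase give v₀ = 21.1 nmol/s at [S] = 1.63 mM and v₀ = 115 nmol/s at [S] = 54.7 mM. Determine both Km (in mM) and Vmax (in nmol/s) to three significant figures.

From v = Vmax[S]/(Km+[S]), each point gives Vmax = v(Km+[S])/[S].
Equating: 21.1(Km+1.63)/1.63 = 115(Km+54.7)/54.7.
12.94·Km + 21.1 = 2.102·Km + 115, so (12.94 − 2.102)·Km = 115 − 21.1.
Km = 93.90/10.84 = 8.66 mM; then Vmax = 21.1(8.66+1.63)/1.63 = 133 nmol/s.

Km = 8.66 mM; Vmax = 133 nmol/s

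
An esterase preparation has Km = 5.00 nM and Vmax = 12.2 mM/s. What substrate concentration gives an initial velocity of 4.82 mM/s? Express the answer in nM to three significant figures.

3.27 nM

The required fractional saturation is v/Vmax = 4.82/12.2 = 0.3951.
Then [S]/(Km+[S]) = 0.3951 ⇒ [S] = 5.00 × 0.3951/(1 − 0.3951) = 3.27 nM.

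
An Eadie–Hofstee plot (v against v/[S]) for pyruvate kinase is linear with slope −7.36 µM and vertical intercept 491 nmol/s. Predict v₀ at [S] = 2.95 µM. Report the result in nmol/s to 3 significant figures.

140 nmol/s

In the Eadie–Hofstee form v = Vmax − Km·(v/[S]), the slope is −Km and the intercept is Vmax, so Km = 7.36 µM and Vmax = 491 nmol/s.
v = 491 × 2.95/(7.36 + 2.95) = 140 nmol/s.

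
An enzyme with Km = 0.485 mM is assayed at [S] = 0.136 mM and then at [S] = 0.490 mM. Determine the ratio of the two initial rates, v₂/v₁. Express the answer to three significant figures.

2.29

Since Vmax cancels, v₂/v₁ = [S]₂(Km+[S]₁) / [S]₁(Km+[S]₂).
= 0.490×(0.485+0.136) / (0.136×(0.485+0.490)) = 0.3043/0.1326 = 2.29.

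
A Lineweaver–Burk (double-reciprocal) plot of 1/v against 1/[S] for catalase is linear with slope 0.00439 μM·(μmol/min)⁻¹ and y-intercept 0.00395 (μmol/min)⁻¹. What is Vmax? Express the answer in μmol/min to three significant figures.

The y-intercept of a Lineweaver–Burk plot equals 1/Vmax, so Vmax = 1/0.00395 = 253 μmol/min.

253 μmol/min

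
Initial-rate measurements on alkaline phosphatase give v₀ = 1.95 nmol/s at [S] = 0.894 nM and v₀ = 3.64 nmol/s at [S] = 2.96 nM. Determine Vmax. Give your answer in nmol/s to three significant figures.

5.82 nmol/s

From v = Vmax[S]/(Km+[S]), each point gives Vmax = v(Km+[S])/[S].
Equating: 1.95(Km+0.894)/0.894 = 3.64(Km+2.96)/2.96.
2.181·Km + 1.95 = 1.230·Km + 3.64, so (2.181 − 1.230)·Km = 3.64 − 1.95.
Km = 1.690/0.9515 = 1.78 nM; then Vmax = 1.95(1.78+0.894)/0.894 = 5.82 nmol/s.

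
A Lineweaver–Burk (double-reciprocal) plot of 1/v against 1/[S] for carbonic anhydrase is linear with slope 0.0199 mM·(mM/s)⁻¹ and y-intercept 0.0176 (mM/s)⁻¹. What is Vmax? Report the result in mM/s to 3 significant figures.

The y-intercept of a Lineweaver–Burk plot equals 1/Vmax, so Vmax = 1/0.0176 = 56.8 mM/s.

56.8 mM/s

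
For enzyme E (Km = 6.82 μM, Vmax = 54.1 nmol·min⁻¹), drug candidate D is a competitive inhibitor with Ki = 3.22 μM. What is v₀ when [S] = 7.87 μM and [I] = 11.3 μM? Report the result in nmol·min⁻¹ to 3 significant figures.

11.0 nmol·min⁻¹

α = 1 + [I]/Ki = 1 + 11.3/3.22 = 4.509.
For a competitive inhibitor, Vmax is unchanged and the apparent Km becomes α·Km: Km,app = 30.8 μM, Vmax,app = 54.1 nmol·min⁻¹.
v = Vmax,app·[S]/(Km,app + [S]) = 54.1 × 7.87/(30.8 + 7.87) = 11.0 nmol·min⁻¹.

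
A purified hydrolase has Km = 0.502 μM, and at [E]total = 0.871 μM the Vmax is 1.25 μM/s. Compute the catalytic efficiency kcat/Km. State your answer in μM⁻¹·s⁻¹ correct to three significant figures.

2.86 μM⁻¹·s⁻¹

kcat = Vmax/[E]total = 1.25/0.871 = 1.44 s⁻¹.
kcat/Km = 1.44/0.502 = 2.86 μM⁻¹·s⁻¹.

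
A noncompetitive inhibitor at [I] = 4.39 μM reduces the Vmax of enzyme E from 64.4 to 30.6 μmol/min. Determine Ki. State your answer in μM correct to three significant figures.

3.97 μM

Noncompetitive: Vmax,app = Vmax/α with α = 1 + [I]/Ki.
α = Vmax/Vmax,app = 64.4/30.6 = 2.105.
Ki = [I]/(α − 1) = 4.39/1.105 = 3.97 μM.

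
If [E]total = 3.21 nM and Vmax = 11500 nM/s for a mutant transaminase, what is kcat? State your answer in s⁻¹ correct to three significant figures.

3580 s⁻¹

kcat = Vmax/[E]total = 11500 nM/s / 3.21 nM = 3580 s⁻¹.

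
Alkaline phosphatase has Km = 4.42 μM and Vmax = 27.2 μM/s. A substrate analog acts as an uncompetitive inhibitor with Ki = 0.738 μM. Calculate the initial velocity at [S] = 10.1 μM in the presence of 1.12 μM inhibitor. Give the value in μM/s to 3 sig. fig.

9.20 μM/s

α = 1 + [I]/Ki = 1 + 1.12/0.738 = 2.518.
For an uncompetitive inhibitor, both parameters are divided by α, giving Vmax/α and Km/α: Km,app = 1.76 μM, Vmax,app = 10.8 μM/s.
v = Vmax,app·[S]/(Km,app + [S]) = 10.8 × 10.1/(1.76 + 10.1) = 9.20 μM/s.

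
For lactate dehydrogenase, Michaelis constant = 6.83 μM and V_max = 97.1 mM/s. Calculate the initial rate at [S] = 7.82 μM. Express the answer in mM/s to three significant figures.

[S]/(Km+[S]) = 7.82/14.65 = 0.5338, the fractional saturation.
v = 0.5338 × Vmax = 0.5338 × 97.1 = 51.8 mM/s.

51.8 mM/s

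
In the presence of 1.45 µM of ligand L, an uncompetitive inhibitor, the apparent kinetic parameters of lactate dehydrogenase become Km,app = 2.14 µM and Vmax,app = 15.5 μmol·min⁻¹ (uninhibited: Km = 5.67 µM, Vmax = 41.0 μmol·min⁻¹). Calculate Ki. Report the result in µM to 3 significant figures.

0.881 µM

Uncompetitive: Vmax,app = Vmax/α (and Km,app = Km/α) with α = 1 + [I]/Ki.
α = Vmax/Vmax,app = 41.0/15.5 = 2.645.
Since α = 1 + [I]/Ki, [I]/Ki = 2.645 − 1 = 1.645 and Ki = 1.45/1.645 = 0.881 µM.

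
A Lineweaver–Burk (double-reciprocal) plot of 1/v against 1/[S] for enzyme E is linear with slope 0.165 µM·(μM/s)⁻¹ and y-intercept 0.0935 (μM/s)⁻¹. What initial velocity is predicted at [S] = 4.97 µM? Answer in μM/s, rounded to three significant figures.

7.89 μM/s

The y-intercept is 1/Vmax, so Vmax = 1/0.0935 = 10.7 μM/s.
The slope is Km/Vmax, so Km = 0.165 × 10.7 = 1.76 µM.
Then v = 10.7 × 4.97/(1.76 + 4.97) = 7.89 μM/s.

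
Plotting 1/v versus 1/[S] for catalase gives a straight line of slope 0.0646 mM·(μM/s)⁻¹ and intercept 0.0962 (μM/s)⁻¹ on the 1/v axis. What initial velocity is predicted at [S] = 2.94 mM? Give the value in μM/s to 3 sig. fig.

8.46 μM/s

The y-intercept is 1/Vmax, so Vmax = 1/0.0962 = 10.4 μM/s.
The slope is Km/Vmax, so Km = 0.0646 × 10.4 = 0.672 mM.
Then v = 10.4 × 2.94/(0.672 + 2.94) = 8.46 μM/s.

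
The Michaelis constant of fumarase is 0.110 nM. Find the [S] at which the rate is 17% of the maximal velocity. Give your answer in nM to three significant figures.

0.0225 nM

v/Vmax = [S]/(Km+[S]) = 0.17, so [S] = Km·0.17/(1 − 0.17) = 0.110 × 0.2048.
[S] = 0.0225 nM.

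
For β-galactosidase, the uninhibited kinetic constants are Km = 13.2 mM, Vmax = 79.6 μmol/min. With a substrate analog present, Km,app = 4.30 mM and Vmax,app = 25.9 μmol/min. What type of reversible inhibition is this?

uncompetitive

Both Km and Vmax decrease by the same factor (~3.07-fold) — characteristic of uncompetitive inhibition.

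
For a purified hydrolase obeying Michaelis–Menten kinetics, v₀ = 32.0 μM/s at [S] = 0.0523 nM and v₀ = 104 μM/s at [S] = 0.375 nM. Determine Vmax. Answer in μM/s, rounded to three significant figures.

164 μM/s

From v = Vmax[S]/(Km+[S]), each point gives Vmax = v(Km+[S])/[S].
Equating: 32.0(Km+0.0523)/0.0523 = 104(Km+0.375)/0.375.
611.9·Km + 32.0 = 277.3·Km + 104, so (611.9 − 277.3)·Km = 104 − 32.0.
Km = 72.00/334.5 = 0.215 nM; then Vmax = 32.0(0.215+0.0523)/0.0523 = 164 μM/s.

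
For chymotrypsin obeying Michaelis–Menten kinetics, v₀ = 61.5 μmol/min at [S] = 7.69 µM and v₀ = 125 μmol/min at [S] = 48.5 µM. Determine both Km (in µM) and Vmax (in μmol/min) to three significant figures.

Km = 11.7 µM; Vmax = 155 μmol/min

From v = Vmax[S]/(Km+[S]), each point gives Vmax = v(Km+[S])/[S].
Equating: 61.5(Km+7.69)/7.69 = 125(Km+48.5)/48.5.
7.997·Km + 61.5 = 2.577·Km + 125, so (7.997 − 2.577)·Km = 125 − 61.5.
Km = 63.50/5.420 = 11.7 µM; then Vmax = 61.5(11.7+7.69)/7.69 = 155 μmol/min.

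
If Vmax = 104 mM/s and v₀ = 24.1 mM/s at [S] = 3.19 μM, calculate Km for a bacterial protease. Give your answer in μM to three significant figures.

From v = Vmax[S]/(Km+[S]), Km = [S](Vmax − v)/v.
Km = 3.19 × (104 − 24.1) / 24.1 = 254.9/24.1 = 10.6 μM.

10.6 μM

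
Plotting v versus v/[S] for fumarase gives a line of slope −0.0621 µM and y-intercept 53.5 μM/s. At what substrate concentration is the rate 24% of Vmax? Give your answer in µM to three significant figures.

The Eadie–Hofstee slope gives Km = 0.0621 µM (slope = −Km).
v/Vmax = [S]/(Km+[S]) = 0.24 ⇒ [S] = Km·0.24/(1−0.24) = 0.0621 × 0.3158 = 0.0196 µM.

0.0196 µM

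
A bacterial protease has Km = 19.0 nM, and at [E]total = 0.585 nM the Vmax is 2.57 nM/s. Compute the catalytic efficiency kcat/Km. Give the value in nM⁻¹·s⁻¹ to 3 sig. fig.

0.231 nM⁻¹·s⁻¹

kcat = Vmax/[E]total = 2.57/0.585 = 4.39 s⁻¹.
kcat/Km = 4.39/19.0 = 0.231 nM⁻¹·s⁻¹.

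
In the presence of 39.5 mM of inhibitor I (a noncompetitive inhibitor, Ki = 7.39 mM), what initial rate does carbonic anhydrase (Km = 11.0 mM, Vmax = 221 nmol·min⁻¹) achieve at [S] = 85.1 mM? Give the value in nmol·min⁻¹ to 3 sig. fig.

α = 1 + [I]/Ki = 1 + 39.5/7.39 = 6.345.
For a noncompetitive inhibitor, Vmax is reduced to Vmax/α while Km is unchanged: Km,app = 11.0 mM, Vmax,app = 34.8 nmol·min⁻¹.
v = Vmax,app·[S]/(Km,app + [S]) = 34.8 × 85.1/(11.0 + 85.1) = 30.8 nmol·min⁻¹.

30.8 nmol·min⁻¹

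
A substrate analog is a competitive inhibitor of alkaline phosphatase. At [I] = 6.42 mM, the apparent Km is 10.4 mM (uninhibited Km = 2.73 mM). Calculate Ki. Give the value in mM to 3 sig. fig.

Competitive: Km,app = α·Km with α = 1 + [I]/Ki.
α = Km,app/Km = 10.4/2.73 = 3.810.
Since α = 1 + [I]/Ki, [I]/Ki = 3.810 − 1 = 2.810 and Ki = 6.42/2.810 = 2.29 mM.

2.29 mM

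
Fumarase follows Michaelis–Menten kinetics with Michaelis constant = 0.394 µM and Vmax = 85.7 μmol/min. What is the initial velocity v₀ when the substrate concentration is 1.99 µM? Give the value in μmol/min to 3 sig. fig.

[S]/(Km+[S]) = 1.99/2.384 = 0.8347, the fractional saturation.
v = 0.8347 × Vmax = 0.8347 × 85.7 = 71.5 μmol/min.

71.5 μmol/min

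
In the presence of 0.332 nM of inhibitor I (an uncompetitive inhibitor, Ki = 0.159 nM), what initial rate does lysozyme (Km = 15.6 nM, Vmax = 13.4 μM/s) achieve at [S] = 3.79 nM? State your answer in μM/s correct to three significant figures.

α = 1 + [I]/Ki = 1 + 0.332/0.159 = 3.088.
For an uncompetitive inhibitor, both parameters are divided by α, giving Vmax/α and Km/α: Km,app = 5.05 nM, Vmax,app = 4.34 μM/s.
v = Vmax,app·[S]/(Km,app + [S]) = 4.34 × 3.79/(5.05 + 3.79) = 1.86 μM/s.

1.86 μM/s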